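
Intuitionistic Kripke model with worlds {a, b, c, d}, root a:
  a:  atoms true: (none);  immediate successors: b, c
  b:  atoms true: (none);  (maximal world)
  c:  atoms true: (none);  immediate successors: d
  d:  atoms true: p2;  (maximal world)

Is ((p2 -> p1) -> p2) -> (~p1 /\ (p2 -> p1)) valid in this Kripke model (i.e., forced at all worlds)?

No

Not every world: a ||-/- ((p2 -> p1) -> p2) -> (~p1 /\ (p2 -> p1)).
a ||-/- ((p2 -> p1) -> p2) -> (~p1 /\ (p2 -> p1)): at the accessible world c, c ||- (p2 -> p1) -> p2 but c ||-/- ~p1 /\ (p2 -> p1).
c ||-/- ~p1 /\ (p2 -> p1) since c fails p2 -> p1.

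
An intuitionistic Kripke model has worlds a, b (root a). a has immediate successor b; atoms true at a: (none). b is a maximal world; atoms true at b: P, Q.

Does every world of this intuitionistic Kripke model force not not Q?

Yes

a forces not not Q: no world accessible from a forces not Q.
Since the root a forces not not Q and forcing is persistent (monotone upward), every world forces it.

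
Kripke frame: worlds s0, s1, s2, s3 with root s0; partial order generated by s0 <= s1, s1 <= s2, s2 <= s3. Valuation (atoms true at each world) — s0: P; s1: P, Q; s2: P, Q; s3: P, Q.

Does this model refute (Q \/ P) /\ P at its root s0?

No

s0 ||- (Q \/ P) /\ P since s0 forces both conjuncts.
So the root s0 forces (Q \/ P) /\ P; the model is not a countermodel.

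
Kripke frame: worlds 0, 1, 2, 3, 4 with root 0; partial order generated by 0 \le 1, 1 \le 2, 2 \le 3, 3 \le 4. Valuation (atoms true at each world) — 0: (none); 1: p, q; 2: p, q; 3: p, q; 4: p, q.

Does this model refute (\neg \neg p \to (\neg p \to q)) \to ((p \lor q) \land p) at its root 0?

Yes

0 \nVdash (\neg \neg p \to (\neg p \to q)) \to ((p \lor q) \land p): already at 0 itself, 0 \Vdash \neg \neg p \to (\neg p \to q) but 0 \nVdash (p \lor q) \land p.
0 \nVdash (p \lor q) \land p since 0 fails p \lor q.
So the root 0 does not force (\neg \neg p \to (\neg p \to q)) \to ((p \lor q) \land p); the model is a countermodel.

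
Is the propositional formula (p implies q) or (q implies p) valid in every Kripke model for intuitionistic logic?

No

This is the Gödel–Dummett linearity axiom, which is not intuitionistically valid.
A Kripke countermodel: worlds u, v, w; order generated by u <= v, u <= w; atoms true at each world — u:{}; v:{p}; w:{q}.
u does not force (p implies q) or (q implies p): neither disjunct is forced at u.
u does not force p implies q: at the accessible world v, v forces p but v does not force q.
v lacks atom q, so v does not force q.
So the root u does not force the formula.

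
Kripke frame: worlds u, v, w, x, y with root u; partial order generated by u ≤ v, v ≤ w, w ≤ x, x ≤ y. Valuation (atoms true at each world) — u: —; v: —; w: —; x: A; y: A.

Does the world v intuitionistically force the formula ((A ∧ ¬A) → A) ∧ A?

No

v ⊮ ((A ∧ ¬A) → A) ∧ A since v fails A.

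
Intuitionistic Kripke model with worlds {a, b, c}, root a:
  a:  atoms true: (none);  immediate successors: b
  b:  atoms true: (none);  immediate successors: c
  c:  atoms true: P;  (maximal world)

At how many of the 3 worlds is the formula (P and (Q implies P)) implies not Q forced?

3

a: forces it.
b: forces it.
c: forces it.
Worlds forcing the formula: {a, b, c}.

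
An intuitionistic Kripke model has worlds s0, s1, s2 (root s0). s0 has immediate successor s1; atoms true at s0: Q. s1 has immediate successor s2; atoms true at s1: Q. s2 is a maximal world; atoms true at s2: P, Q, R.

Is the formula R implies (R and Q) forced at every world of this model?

s0 forces R implies (R and Q): every world accessible from s0 that forces R (namely s2) also forces R and Q.
Since the root s0 forces R implies (R and Q) and forcing is persistent (monotone upward), every world forces it.

Yes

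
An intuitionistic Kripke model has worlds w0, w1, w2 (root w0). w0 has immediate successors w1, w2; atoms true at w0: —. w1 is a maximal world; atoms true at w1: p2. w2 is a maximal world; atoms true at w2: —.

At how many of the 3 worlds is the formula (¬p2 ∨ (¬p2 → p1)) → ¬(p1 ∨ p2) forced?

1

w0: does not force it — w0 ⊮ (¬p2 ∨ (¬p2 → p1)) → ¬(p1 ∨ p2): at the accessible world w1, w1 ⊩ ¬p2 ∨ (¬p2 → p1) but w1 ⊮ ¬(p1 ∨ p2).
w1: does not force it — w1 ⊮ (¬p2 ∨ (¬p2 → p1)) → ¬(p1 ∨ p2): already at w1 itself, w1 ⊩ ¬p2 ∨ (¬p2 → p1) but w1 ⊮ ¬(p1 ∨ p2).
w2: forces it.
Worlds forcing the formula: {w2}.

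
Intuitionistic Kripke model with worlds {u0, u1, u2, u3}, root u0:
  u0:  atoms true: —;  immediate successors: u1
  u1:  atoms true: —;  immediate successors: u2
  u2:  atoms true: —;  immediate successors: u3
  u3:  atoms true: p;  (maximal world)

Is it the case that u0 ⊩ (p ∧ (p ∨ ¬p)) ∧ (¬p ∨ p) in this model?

u0 ⊮ (p ∧ (p ∨ ¬p)) ∧ (¬p ∨ p) since u0 fails p ∧ (p ∨ ¬p).

No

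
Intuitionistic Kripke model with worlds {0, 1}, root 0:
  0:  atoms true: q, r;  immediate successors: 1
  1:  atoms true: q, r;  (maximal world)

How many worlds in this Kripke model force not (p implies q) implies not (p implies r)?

0: forces it.
1: forces it.
Worlds forcing the formula: {0, 1}.

2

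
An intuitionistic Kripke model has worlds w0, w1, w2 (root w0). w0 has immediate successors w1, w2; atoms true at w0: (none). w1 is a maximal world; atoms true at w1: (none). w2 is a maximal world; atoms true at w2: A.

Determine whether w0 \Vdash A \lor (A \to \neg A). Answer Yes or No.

No

w0 \nVdash A \lor (A \to \neg A): neither disjunct is forced at w0.
w0 lacks atom A, so w0 \nVdash A.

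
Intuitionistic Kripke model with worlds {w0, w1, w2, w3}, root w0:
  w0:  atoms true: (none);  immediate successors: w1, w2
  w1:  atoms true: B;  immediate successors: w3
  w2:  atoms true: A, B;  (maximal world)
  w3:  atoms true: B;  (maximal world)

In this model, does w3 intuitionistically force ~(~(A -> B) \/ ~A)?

No

w3 ||-/- ~(~(A -> B) \/ ~A) since w3 is accessible from w3 and w3 ||- ~(A -> B) \/ ~A.
w3 ||- ~(A -> B) \/ ~A via the disjunct ~A.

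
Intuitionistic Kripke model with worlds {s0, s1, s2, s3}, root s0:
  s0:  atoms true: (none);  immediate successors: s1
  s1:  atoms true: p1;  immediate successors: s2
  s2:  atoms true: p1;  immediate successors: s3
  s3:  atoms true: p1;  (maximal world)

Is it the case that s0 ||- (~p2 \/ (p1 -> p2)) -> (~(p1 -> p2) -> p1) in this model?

No

s0 ||-/- (~p2 \/ (p1 -> p2)) -> (~(p1 -> p2) -> p1): already at s0 itself, s0 ||- ~p2 \/ (p1 -> p2) but s0 ||-/- ~(p1 -> p2) -> p1.
s0 ||-/- ~(p1 -> p2) -> p1: already at s0 itself, s0 ||- ~(p1 -> p2) but s0 ||-/- p1.
s0 lacks atom p1, so s0 ||-/- p1.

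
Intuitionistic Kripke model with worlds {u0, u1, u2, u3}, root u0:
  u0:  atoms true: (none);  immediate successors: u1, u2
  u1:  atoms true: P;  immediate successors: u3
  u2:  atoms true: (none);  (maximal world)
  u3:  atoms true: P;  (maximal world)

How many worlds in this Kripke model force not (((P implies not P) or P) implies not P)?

u0: does not force it — u0 does not force not (((P implies not P) or P) implies not P) since u2 is accessible from u0 and u2 forces ((P implies not P) or P) implies not P.
u1: forces it.
u2: does not force it — u2 does not force not (((P implies not P) or P) implies not P) since u2 is accessible from u2 and u2 forces ((P implies not P) or P) implies not P.
u3: forces it.
Worlds forcing the formula: {u1, u3}.

2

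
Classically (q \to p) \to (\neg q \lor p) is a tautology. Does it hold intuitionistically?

This is the material-implication-as-disjunction principle, which is not intuitionistically valid.
A Kripke countermodel: worlds u, v; order generated by u \le v; atoms true at each world — u:{}; v:{p,q}.
u \nVdash (q \to p) \to (\neg q \lor p): already at u itself, u \Vdash q \to p but u \nVdash \neg q \lor p.
u \nVdash \neg q \lor p: neither disjunct is forced at u.
u \nVdash \neg q since v is accessible from u and v \Vdash q.
So the root u does not force the formula.

No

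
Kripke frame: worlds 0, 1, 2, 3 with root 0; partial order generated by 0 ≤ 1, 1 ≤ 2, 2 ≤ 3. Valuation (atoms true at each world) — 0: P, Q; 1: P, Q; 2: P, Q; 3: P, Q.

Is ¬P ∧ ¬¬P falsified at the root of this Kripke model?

Yes

0 ⊮ ¬P ∧ ¬¬P since 0 fails ¬P.
So the root 0 does not force ¬P ∧ ¬¬P; the model is a countermodel.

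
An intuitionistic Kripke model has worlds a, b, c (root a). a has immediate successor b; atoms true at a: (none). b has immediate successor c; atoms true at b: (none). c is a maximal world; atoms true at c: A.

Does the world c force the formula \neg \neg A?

c \Vdash \neg \neg A: no world accessible from c forces \neg A.

Yes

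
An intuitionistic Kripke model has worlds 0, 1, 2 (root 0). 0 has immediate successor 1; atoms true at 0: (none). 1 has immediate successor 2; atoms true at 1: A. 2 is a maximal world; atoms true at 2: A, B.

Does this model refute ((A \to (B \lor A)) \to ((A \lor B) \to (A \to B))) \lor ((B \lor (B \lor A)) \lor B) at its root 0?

Yes

0 \nVdash ((A \to (B \lor A)) \to ((A \lor B) \to (A \to B))) \lor ((B \lor (B \lor A)) \lor B): neither disjunct is forced at 0.
0 \nVdash (A \to (B \lor A)) \to ((A \lor B) \to (A \to B)): already at 0 itself, 0 \Vdash A \to (B \lor A) but 0 \nVdash (A \lor B) \to (A \to B).
0 \nVdash (A \lor B) \to (A \to B): at the accessible world 1, 1 \Vdash A \lor B but 1 \nVdash A \to B.
1 \nVdash A \to B: already at 1 itself, 1 \Vdash A but 1 \nVdash B.
1 lacks atom B, so 1 \nVdash B.
So the root 0 does not force ((A \to (B \lor A)) \to ((A \lor B) \to (A \to B))) \lor ((B \lor (B \lor A)) \lor B); the model is a countermodel.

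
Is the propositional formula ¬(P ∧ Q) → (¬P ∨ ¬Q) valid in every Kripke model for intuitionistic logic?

This is the constructively invalid direction of De Morgan's law for conjunction, which is not intuitionistically valid.
A Kripke countermodel: worlds w0, w1, w2; order generated by w0 ≤ w1, w0 ≤ w2; atoms true at each world — w0:{}; w1:{P}; w2:{Q}.
w0 ⊮ ¬(P ∧ Q) → (¬P ∨ ¬Q): already at w0 itself, w0 ⊩ ¬(P ∧ Q) but w0 ⊮ ¬P ∨ ¬Q.
w0 ⊮ ¬P ∨ ¬Q: neither disjunct is forced at w0.
w0 ⊮ ¬P since w1 is accessible from w0 and w1 ⊩ P.
So the root w0 does not force the formula.

No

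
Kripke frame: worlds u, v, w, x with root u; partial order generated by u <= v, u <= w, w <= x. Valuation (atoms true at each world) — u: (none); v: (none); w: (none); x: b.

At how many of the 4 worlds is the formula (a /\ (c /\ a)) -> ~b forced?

u: forces it.
v: forces it.
w: forces it.
x: forces it.
Worlds forcing the formula: {u, v, w, x}.

4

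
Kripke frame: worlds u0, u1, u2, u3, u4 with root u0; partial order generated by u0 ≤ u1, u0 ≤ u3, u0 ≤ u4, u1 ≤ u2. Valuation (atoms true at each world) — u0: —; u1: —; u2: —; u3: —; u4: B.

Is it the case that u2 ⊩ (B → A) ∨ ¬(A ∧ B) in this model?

u2 ⊩ (B → A) ∨ ¬(A ∧ B) via the disjunct B → A.

Yes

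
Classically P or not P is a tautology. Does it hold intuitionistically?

This is the law of excluded middle, which is not intuitionistically valid.
A Kripke countermodel: worlds s0, s1; order generated by s0 <= s1; atoms true at each world — s0:{}; s1:{P}.
s0 does not force P or not P: neither disjunct is forced at s0.
s0 lacks atom P, so s0 does not force P.
So the root s0 does not force the formula.

No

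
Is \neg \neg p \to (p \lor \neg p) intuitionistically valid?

This is a variant of double-negation elimination (deriving excluded middle from double negation), which is not intuitionistically valid.
A Kripke countermodel: worlds 0, 1; order generated by 0 \le 1; atoms true at each world — 0:{}; 1:{p}.
0 \nVdash \neg \neg p \to (p \lor \neg p): already at 0 itself, 0 \Vdash \neg \neg p but 0 \nVdash p \lor \neg p.
0 \nVdash p \lor \neg p: neither disjunct is forced at 0.
0 lacks atom p, so 0 \nVdash p.
So the root 0 does not force the formula.

No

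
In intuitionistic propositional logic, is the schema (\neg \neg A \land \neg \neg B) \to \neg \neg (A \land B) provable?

Yes

This is the distribution of double negation over conjunction, which is intuitionistically derivable.
Assume \neg \neg A, \neg \neg B, and \neg (A \land B). From A we'd get \neg B (since A \land B is refuted), contradicting \neg \neg B; so \neg A, contradicting \neg \neg A.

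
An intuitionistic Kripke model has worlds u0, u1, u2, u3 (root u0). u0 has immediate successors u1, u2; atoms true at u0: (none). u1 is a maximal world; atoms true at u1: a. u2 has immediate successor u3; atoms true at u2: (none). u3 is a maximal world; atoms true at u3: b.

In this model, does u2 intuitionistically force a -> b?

Yes

u2 ||- a -> b vacuously: no world accessible from u2 forces the antecedent a.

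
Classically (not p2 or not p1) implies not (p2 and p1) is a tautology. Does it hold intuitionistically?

This is a constructively valid De Morgan direction (disjunction of negations to negated conjunction), which is intuitionistically derivable.
If not p2 holds at a world then no accessible world forces p2, hence none forces p2 and p1; likewise for not p1.

Yes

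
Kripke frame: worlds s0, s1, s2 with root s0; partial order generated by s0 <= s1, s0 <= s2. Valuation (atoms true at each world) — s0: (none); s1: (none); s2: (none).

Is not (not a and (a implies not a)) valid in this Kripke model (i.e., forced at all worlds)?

Not every world: s0 does not force not (not a and (a implies not a)).
s0 does not force not (not a and (a implies not a)) since s0 is accessible from s0 and s0 forces not a and (a implies not a).
s0 forces not a and (a implies not a) since s0 forces both conjuncts.

No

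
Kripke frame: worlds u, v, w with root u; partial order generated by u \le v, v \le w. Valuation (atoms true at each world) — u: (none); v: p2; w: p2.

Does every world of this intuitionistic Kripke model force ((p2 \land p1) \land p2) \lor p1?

Not every world: u \nVdash ((p2 \land p1) \land p2) \lor p1.
u \nVdash ((p2 \land p1) \land p2) \lor p1: neither disjunct is forced at u.
u \nVdash (p2 \land p1) \land p2 since u fails p2 \land p1.

No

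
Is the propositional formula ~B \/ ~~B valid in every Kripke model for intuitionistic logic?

This is the weak law of excluded middle, which is not intuitionistically valid.
A Kripke countermodel: worlds u0, u1, u2; order generated by u0 <= u1, u0 <= u2; atoms true at each world — u0:{}; u1:{B}; u2:{}.
u0 ||-/- ~B \/ ~~B: neither disjunct is forced at u0.
u0 ||-/- ~B since u1 is accessible from u0 and u1 ||- B.
So the root u0 does not force the formula.

No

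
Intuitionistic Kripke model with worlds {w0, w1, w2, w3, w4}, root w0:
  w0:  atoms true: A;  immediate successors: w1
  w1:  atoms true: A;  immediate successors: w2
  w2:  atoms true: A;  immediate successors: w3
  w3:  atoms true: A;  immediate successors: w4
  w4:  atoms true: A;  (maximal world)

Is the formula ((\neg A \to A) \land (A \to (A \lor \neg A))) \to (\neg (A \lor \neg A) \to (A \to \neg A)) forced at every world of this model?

w0 \Vdash ((\neg A \to A) \land (A \to (A \lor \neg A))) \to (\neg (A \lor \neg A) \to (A \to \neg A)): every world accessible from w0 that forces (\neg A \to A) \land (A \to (A \lor \neg A)) (namely w0, w1, w2, w3, w4) also forces \neg (A \lor \neg A) \to (A \to \neg A).
Since the root w0 forces ((\neg A \to A) \land (A \to (A \lor \neg A))) \to (\neg (A \lor \neg A) \to (A \to \neg A)) and forcing is persistent (monotone upward), every world forces it.

Yes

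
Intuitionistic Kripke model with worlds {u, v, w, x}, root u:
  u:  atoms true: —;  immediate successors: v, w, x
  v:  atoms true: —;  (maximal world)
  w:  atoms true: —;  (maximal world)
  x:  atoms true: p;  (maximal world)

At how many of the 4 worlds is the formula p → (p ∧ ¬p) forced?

2

u: does not force it — u ⊮ p → (p ∧ ¬p): at the accessible world x, x ⊩ p but x ⊮ p ∧ ¬p.
v: forces it.
w: forces it.
x: does not force it.
Worlds forcing the formula: {v, w}.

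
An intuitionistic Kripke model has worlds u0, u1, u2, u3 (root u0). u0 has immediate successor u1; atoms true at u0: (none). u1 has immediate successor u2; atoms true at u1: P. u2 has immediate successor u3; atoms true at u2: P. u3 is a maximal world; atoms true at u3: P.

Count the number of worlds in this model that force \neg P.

u0: does not force it — u0 \nVdash \neg P since u1 is accessible from u0 and u1 \Vdash P.
u1: does not force it.
u2: does not force it.
u3: does not force it.
Worlds forcing the formula: { }.

0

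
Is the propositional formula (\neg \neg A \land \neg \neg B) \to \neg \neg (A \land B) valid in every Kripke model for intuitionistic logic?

Yes

This is the distribution of double negation over conjunction, which is intuitionistically derivable.
Assume \neg \neg A, \neg \neg B, and \neg (A \land B). From A we'd get \neg B (since A \land B is refuted), contradicting \neg \neg B; so \neg A, contradicting \neg \neg A.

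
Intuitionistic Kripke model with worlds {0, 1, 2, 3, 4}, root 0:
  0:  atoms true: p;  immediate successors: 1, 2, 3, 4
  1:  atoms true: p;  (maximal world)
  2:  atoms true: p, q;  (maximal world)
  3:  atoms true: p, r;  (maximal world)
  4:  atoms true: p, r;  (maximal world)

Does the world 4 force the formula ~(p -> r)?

No

4 ||-/- ~(p -> r) since 4 is accessible from 4 and 4 ||- p -> r.
4 ||- p -> r: every world accessible from 4 that forces p (namely 4) also forces r.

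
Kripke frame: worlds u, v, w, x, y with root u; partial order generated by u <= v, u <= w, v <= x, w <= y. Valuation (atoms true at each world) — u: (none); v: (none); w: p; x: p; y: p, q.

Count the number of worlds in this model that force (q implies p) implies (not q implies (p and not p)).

2

u: does not force it — u does not force (q implies p) implies (not q implies (p and not p)): already at u itself, u forces q implies p but u does not force not q implies (p and not p).
v: does not force it — v does not force (q implies p) implies (not q implies (p and not p)): already at v itself, v forces q implies p but v does not force not q implies (p and not p).
w: forces it.
x: does not force it.
y: forces it.
Worlds forcing the formula: {w, y}.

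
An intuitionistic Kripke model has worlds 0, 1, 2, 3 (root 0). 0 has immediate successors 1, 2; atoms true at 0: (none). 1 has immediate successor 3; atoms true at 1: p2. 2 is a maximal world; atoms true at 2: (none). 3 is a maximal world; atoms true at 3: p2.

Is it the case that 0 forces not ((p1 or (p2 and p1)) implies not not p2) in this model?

No

0 does not force not ((p1 or (p2 and p1)) implies not not p2) since 0 is accessible from 0 and 0 forces (p1 or (p2 and p1)) implies not not p2.
0 forces (p1 or (p2 and p1)) implies not not p2 vacuously: no world accessible from 0 forces the antecedent p1 or (p2 and p1).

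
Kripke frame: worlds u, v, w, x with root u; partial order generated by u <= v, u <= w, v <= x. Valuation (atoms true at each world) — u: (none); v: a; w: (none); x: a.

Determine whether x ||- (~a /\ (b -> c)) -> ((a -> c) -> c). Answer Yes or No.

Yes

x ||- (~a /\ (b -> c)) -> ((a -> c) -> c) vacuously: no world accessible from x forces the antecedent ~a /\ (b -> c).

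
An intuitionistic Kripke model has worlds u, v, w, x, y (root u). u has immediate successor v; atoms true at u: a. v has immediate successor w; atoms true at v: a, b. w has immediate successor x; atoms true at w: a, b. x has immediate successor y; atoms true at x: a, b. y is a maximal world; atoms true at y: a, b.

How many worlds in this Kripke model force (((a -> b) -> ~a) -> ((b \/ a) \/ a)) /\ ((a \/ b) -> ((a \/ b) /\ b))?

4

u: does not force it — u ||-/- (((a -> b) -> ~a) -> ((b \/ a) \/ a)) /\ ((a \/ b) -> ((a \/ b) /\ b)) since u fails (a \/ b) -> ((a \/ b) /\ b).
v: forces it.
w: forces it.
x: forces it.
y: forces it.
Worlds forcing the formula: {v, w, x, y}.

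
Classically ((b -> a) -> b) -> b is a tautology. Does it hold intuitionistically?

No

This is Peirce's law, which is not intuitionistically valid.
A Kripke countermodel: worlds u, v; order generated by u <= v; atoms true at each world — u:{}; v:{b}.
u ||-/- ((b -> a) -> b) -> b: already at u itself, u ||- (b -> a) -> b but u ||-/- b.
u lacks atom b, so u ||-/- b.
So the root u does not force the formula.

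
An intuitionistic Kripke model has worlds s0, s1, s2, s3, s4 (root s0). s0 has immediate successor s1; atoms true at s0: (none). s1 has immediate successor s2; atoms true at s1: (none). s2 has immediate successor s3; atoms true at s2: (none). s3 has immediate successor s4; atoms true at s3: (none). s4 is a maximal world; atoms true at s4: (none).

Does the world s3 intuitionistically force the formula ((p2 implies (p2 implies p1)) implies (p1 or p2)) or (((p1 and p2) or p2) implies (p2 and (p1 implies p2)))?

s3 forces ((p2 implies (p2 implies p1)) implies (p1 or p2)) or (((p1 and p2) or p2) implies (p2 and (p1 implies p2))) via the disjunct ((p1 and p2) or p2) implies (p2 and (p1 implies p2)).

Yes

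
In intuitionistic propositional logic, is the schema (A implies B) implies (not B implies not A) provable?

Yes

This is the forward direction of contraposition, which is intuitionistically derivable.
Assume A implies B and not B. If A held then B would follow, contradicting not B; so not A.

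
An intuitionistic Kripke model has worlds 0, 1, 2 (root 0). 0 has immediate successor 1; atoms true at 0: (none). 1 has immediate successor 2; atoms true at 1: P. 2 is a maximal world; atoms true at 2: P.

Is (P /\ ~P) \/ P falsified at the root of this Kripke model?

Yes

0 ||-/- (P /\ ~P) \/ P: neither disjunct is forced at 0.
0 ||-/- P /\ ~P since 0 fails P.
So the root 0 does not force (P /\ ~P) \/ P; the model is a countermodel.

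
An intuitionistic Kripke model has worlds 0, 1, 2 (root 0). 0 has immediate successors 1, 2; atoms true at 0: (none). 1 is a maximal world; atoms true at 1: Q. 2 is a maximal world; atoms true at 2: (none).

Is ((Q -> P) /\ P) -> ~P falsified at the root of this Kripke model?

0 ||- ((Q -> P) /\ P) -> ~P vacuously: no world accessible from 0 forces the antecedent (Q -> P) /\ P.
So the root 0 forces ((Q -> P) /\ P) -> ~P; the model is not a countermodel.

No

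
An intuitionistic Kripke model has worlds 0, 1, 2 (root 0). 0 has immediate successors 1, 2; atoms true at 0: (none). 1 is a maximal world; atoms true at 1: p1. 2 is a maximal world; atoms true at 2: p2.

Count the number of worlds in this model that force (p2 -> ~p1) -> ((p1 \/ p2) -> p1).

1

0: does not force it — 0 ||-/- (p2 -> ~p1) -> ((p1 \/ p2) -> p1): already at 0 itself, 0 ||- p2 -> ~p1 but 0 ||-/- (p1 \/ p2) -> p1.
1: forces it.
2: does not force it — 2 ||-/- (p2 -> ~p1) -> ((p1 \/ p2) -> p1): already at 2 itself, 2 ||- p2 -> ~p1 but 2 ||-/- (p1 \/ p2) -> p1.
Worlds forcing the formula: {1}.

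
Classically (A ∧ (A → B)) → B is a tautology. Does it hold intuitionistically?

This is modus ponens in implicational form, which is intuitionistically derivable.
If a world forces A and A → B, then applying the implication at that world (which is accessible from itself) gives B.

Yes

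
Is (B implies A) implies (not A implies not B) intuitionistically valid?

Yes

This is the forward direction of contraposition, which is intuitionistically derivable.
Assume B implies A and not A. If B held then A would follow, contradicting not A; so not B.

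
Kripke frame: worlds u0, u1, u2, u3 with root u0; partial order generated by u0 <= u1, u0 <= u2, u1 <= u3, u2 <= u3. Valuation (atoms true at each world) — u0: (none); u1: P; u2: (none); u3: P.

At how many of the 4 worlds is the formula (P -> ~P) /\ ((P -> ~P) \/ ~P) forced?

0

u0: does not force it — u0 ||-/- (P -> ~P) /\ ((P -> ~P) \/ ~P) since u0 fails P -> ~P.
u1: does not force it — u1 ||-/- (P -> ~P) /\ ((P -> ~P) \/ ~P) since u1 fails P -> ~P.
u2: does not force it.
u3: does not force it.
Worlds forcing the formula: { }.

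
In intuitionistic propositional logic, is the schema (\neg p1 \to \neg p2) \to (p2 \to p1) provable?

No

This is the converse of contraposition, which is not intuitionistically valid.
A Kripke countermodel: worlds s0, s1; order generated by s0 \le s1; atoms true at each world — s0:{p2}; s1:{p1,p2}.
s0 \nVdash (\neg p1 \to \neg p2) \to (p2 \to p1): already at s0 itself, s0 \Vdash \neg p1 \to \neg p2 but s0 \nVdash p2 \to p1.
s0 \nVdash p2 \to p1: already at s0 itself, s0 \Vdash p2 but s0 \nVdash p1.
s0 lacks atom p1, so s0 \nVdash p1.
So the root s0 does not force the formula.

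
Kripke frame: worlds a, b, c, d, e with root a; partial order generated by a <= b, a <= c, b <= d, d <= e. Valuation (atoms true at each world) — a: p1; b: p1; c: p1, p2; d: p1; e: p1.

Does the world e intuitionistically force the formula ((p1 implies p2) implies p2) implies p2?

e does not force ((p1 implies p2) implies p2) implies p2: already at e itself, e forces (p1 implies p2) implies p2 but e does not force p2.
e lacks atom p2, so e does not force p2.

No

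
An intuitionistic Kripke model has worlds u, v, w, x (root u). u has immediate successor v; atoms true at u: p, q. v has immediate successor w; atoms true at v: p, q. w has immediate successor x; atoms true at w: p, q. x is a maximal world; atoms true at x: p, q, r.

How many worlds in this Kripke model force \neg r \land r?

u: does not force it — u \nVdash \neg r \land r since u fails \neg r.
v: does not force it — v \nVdash \neg r \land r since v fails \neg r.
w: does not force it — w \nVdash \neg r \land r since w fails \neg r.
x: does not force it.
Worlds forcing the formula: { }.

0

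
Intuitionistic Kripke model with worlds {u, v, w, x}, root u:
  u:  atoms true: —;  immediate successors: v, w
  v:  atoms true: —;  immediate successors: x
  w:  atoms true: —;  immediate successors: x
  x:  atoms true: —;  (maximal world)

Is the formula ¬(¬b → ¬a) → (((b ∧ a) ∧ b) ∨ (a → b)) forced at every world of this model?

u ⊩ ¬(¬b → ¬a) → (((b ∧ a) ∧ b) ∨ (a → b)) vacuously: no world accessible from u forces the antecedent ¬(¬b → ¬a).
Since the root u forces ¬(¬b → ¬a) → (((b ∧ a) ∧ b) ∨ (a → b)) and forcing is persistent (monotone upward), every world forces it.

Yes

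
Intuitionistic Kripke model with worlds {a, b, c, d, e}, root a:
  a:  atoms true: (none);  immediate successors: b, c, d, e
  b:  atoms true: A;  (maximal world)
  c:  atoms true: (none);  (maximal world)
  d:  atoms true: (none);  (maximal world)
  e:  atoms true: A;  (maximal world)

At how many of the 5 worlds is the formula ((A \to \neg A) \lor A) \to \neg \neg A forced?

2

a: does not force it — a \nVdash ((A \to \neg A) \lor A) \to \neg \neg A: at the accessible world c, c \Vdash (A \to \neg A) \lor A but c \nVdash \neg \neg A.
b: forces it.
c: does not force it — c \nVdash ((A \to \neg A) \lor A) \to \neg \neg A: already at c itself, c \Vdash (A \to \neg A) \lor A but c \nVdash \neg \neg A.
d: does not force it.
e: forces it.
Worlds forcing the formula: {b, e}.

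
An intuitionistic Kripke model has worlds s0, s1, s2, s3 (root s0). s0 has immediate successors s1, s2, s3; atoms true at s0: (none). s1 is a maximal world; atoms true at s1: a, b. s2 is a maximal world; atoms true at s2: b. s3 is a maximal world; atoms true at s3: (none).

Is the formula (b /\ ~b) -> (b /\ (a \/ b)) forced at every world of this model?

Yes

s0 ||- (b /\ ~b) -> (b /\ (a \/ b)) vacuously: no world accessible from s0 forces the antecedent b /\ ~b.
Since the root s0 forces (b /\ ~b) -> (b /\ (a \/ b)) and forcing is persistent (monotone upward), every world forces it.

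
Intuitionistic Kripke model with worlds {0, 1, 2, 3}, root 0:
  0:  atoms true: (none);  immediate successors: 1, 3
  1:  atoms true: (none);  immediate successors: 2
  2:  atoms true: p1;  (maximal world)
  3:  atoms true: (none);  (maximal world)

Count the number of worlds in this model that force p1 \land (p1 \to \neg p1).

0

0: does not force it — 0 \nVdash p1 \land (p1 \to \neg p1) since 0 fails p1.
1: does not force it — 1 \nVdash p1 \land (p1 \to \neg p1) since 1 fails p1.
2: does not force it — 2 \nVdash p1 \land (p1 \to \neg p1) since 2 fails p1 \to \neg p1.
3: does not force it.
Worlds forcing the formula: { }.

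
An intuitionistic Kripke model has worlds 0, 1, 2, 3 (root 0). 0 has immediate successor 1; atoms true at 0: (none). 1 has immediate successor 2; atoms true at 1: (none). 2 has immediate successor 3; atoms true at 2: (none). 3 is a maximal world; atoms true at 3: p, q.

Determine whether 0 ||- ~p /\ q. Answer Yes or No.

No

0 ||-/- ~p /\ q since 0 fails ~p.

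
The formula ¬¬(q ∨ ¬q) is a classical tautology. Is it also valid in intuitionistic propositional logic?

This is the double negation of excluded middle, which is intuitionistically derivable.
Assuming ¬(q ∨ ¬q): from q we'd get q ∨ ¬q, so ¬q; but then q ∨ ¬q again — contradiction. Hence ¬¬(q ∨ ¬q).

Yes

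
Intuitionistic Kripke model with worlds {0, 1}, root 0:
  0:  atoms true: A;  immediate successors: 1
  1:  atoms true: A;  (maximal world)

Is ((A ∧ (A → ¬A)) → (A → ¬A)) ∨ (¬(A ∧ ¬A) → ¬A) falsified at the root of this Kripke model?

No

0 ⊩ ((A ∧ (A → ¬A)) → (A → ¬A)) ∨ (¬(A ∧ ¬A) → ¬A) via the disjunct (A ∧ (A → ¬A)) → (A → ¬A).
So the root 0 forces ((A ∧ (A → ¬A)) → (A → ¬A)) ∨ (¬(A ∧ ¬A) → ¬A); the model is not a countermodel.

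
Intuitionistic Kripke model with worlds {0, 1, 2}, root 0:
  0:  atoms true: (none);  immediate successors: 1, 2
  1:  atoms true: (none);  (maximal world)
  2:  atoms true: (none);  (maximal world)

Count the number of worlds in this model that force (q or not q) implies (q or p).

0: does not force it — 0 does not force (q or not q) implies (q or p): already at 0 itself, 0 forces q or not q but 0 does not force q or p.
1: does not force it — 1 does not force (q or not q) implies (q or p): already at 1 itself, 1 forces q or not q but 1 does not force q or p.
2: does not force it.
Worlds forcing the formula: { }.

0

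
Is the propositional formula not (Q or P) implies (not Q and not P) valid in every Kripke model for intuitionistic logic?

This is a constructively valid De Morgan direction (negated disjunction to conjunction of negations), which is intuitionistically derivable.
From not (Q or P): if Q held then Q or P would, contradiction — so not Q; similarly not P.

Yes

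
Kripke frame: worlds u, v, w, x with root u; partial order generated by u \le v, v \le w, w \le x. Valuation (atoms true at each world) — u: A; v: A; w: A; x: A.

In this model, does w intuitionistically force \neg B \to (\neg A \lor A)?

Yes

w \Vdash \neg B \to (\neg A \lor A): every world accessible from w that forces \neg B (namely w, x) also forces \neg A \lor A.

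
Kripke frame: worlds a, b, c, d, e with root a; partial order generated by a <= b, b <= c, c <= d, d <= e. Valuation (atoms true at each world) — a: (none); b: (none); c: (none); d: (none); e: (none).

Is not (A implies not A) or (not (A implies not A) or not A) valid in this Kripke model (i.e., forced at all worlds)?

a forces not (A implies not A) or (not (A implies not A) or not A) via the disjunct not (A implies not A) or not A.
Since the root a forces not (A implies not A) or (not (A implies not A) or not A) and forcing is persistent (monotone upward), every world forces it.

Yes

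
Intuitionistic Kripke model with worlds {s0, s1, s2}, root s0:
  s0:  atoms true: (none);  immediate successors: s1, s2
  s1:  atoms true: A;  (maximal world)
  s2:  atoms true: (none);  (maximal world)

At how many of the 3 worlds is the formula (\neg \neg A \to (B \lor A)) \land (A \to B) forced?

s0: does not force it — s0 \nVdash (\neg \neg A \to (B \lor A)) \land (A \to B) since s0 fails A \to B.
s1: does not force it — s1 \nVdash (\neg \neg A \to (B \lor A)) \land (A \to B) since s1 fails A \to B.
s2: forces it.
Worlds forcing the formula: {s2}.

1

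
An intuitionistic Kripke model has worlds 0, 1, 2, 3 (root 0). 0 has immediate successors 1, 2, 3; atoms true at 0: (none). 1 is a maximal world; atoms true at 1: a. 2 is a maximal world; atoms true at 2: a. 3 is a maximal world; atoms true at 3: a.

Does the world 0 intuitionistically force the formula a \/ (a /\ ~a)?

0 ||-/- a \/ (a /\ ~a): neither disjunct is forced at 0.
0 lacks atom a, so 0 ||-/- a.

No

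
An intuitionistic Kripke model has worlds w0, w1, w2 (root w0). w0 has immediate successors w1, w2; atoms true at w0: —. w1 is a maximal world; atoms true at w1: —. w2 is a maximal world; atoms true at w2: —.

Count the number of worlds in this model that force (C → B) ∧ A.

w0: does not force it — w0 ⊮ (C → B) ∧ A since w0 fails A.
w1: does not force it — w1 ⊮ (C → B) ∧ A since w1 fails A.
w2: does not force it.
Worlds forcing the formula: { }.

0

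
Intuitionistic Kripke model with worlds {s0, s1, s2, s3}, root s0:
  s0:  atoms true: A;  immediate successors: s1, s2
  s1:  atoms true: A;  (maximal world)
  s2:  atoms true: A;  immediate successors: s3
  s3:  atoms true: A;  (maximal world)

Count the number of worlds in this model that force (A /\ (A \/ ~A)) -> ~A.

s0: does not force it — s0 ||-/- (A /\ (A \/ ~A)) -> ~A: already at s0 itself, s0 ||- A /\ (A \/ ~A) but s0 ||-/- ~A.
s1: does not force it — s1 ||-/- (A /\ (A \/ ~A)) -> ~A: already at s1 itself, s1 ||- A /\ (A \/ ~A) but s1 ||-/- ~A.
s2: does not force it.
s3: does not force it.
Worlds forcing the formula: { }.

0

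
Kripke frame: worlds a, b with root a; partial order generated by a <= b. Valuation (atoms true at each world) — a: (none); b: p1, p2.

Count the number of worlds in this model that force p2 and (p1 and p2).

a: does not force it — a does not force p2 and (p1 and p2) since a fails p2.
b: forces it.
Worlds forcing the formula: {b}.

1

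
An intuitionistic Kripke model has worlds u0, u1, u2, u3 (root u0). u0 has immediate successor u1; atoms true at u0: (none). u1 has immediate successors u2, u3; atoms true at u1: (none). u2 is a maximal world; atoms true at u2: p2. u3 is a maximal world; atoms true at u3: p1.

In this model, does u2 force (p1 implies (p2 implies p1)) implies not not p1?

u2 does not force (p1 implies (p2 implies p1)) implies not not p1: already at u2 itself, u2 forces p1 implies (p2 implies p1) but u2 does not force not not p1.
u2 does not force not not p1 since u2 is accessible from u2 and u2 forces not p1.
u2 forces not p1: no world accessible from u2 forces p1.

No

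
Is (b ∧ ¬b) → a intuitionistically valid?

This is an instance of ex falso quodlibet, which is intuitionistically derivable.
No world can force both b and ¬b, so the antecedent b ∧ ¬b is never forced and the implication holds vacuously at every world.

Yes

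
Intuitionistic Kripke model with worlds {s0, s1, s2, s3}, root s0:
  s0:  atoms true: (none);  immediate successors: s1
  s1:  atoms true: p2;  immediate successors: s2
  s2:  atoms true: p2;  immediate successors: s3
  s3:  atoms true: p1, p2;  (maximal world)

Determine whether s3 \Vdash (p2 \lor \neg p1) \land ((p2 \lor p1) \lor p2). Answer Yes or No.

Yes

s3 \Vdash (p2 \lor \neg p1) \land ((p2 \lor p1) \lor p2) since s3 forces both conjuncts.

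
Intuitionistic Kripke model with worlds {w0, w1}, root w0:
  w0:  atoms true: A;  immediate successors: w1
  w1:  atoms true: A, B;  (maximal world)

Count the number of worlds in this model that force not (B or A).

w0: does not force it — w0 does not force not (B or A) since w0 is accessible from w0 and w0 forces B or A.
w1: does not force it — w1 does not force not (B or A) since w1 is accessible from w1 and w1 forces B or A.
Worlds forcing the formula: { }.

0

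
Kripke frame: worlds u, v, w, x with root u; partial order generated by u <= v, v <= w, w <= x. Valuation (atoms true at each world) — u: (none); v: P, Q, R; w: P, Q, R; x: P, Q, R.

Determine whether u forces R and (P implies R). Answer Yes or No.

u does not force R and (P implies R) since u fails R.

No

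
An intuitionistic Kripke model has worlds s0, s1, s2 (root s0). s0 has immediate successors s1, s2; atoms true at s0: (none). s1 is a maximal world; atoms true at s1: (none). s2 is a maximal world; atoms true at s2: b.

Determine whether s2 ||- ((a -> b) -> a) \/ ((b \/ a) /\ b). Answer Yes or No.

Yes

s2 ||- ((a -> b) -> a) \/ ((b \/ a) /\ b) via the disjunct (b \/ a) /\ b.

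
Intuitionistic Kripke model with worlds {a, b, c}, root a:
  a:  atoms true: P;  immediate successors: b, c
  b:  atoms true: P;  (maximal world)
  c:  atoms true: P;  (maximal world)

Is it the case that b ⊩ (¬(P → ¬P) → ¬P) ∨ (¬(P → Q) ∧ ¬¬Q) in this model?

b ⊮ (¬(P → ¬P) → ¬P) ∨ (¬(P → Q) ∧ ¬¬Q): neither disjunct is forced at b.
b ⊮ ¬(P → ¬P) → ¬P: already at b itself, b ⊩ ¬(P → ¬P) but b ⊮ ¬P.
b ⊮ ¬P since b is accessible from b and b ⊩ P.

No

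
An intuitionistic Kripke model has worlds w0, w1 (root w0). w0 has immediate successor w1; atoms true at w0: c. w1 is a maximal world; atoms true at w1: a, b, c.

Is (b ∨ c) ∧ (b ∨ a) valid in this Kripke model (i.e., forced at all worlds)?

No

Not every world: w0 ⊮ (b ∨ c) ∧ (b ∨ a).
w0 ⊮ (b ∨ c) ∧ (b ∨ a) since w0 fails b ∨ a.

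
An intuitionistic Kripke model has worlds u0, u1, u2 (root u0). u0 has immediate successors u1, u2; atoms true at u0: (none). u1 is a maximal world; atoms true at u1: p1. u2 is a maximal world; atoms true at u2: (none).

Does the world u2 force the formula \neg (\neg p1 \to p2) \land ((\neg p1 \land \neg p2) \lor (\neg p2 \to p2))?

u2 \Vdash \neg (\neg p1 \to p2) \land ((\neg p1 \land \neg p2) \lor (\neg p2 \to p2)) since u2 forces both conjuncts.

Yes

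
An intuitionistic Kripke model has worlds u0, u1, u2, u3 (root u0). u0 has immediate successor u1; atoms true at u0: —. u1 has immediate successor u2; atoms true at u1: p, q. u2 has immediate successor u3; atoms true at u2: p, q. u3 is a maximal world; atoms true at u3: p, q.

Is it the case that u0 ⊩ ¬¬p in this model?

u0 ⊩ ¬¬p: no world accessible from u0 forces ¬p.

Yes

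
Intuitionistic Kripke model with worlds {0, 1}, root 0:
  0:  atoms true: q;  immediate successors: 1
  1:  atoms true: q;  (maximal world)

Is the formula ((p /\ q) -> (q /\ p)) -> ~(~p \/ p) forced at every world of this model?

No

Not every world: 0 ||-/- ((p /\ q) -> (q /\ p)) -> ~(~p \/ p).
0 ||-/- ((p /\ q) -> (q /\ p)) -> ~(~p \/ p): already at 0 itself, 0 ||- (p /\ q) -> (q /\ p) but 0 ||-/- ~(~p \/ p).
0 ||-/- ~(~p \/ p) since 0 is accessible from 0 and 0 ||- ~p \/ p.
0 ||- ~p \/ p via the disjunct ~p.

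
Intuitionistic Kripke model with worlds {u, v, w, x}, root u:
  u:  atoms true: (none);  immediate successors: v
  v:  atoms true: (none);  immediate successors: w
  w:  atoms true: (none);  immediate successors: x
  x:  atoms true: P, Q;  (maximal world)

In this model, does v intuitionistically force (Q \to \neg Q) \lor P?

v \nVdash (Q \to \neg Q) \lor P: neither disjunct is forced at v.
v \nVdash Q \to \neg Q: at the accessible world x, x \Vdash Q but x \nVdash \neg Q.
x \nVdash \neg Q since x is accessible from x and x \Vdash Q.

No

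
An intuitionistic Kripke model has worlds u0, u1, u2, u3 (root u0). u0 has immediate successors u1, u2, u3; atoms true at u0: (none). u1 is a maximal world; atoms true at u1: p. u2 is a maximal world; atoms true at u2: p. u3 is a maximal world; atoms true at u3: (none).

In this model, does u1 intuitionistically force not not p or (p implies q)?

Yes

u1 forces not not p or (p implies q) via the disjunct not not p.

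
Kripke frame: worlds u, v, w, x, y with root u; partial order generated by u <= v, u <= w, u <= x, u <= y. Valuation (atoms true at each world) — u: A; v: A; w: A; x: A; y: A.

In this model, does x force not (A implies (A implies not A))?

Yes

x forces not (A implies (A implies not A)): no world accessible from x forces A implies (A implies not A).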